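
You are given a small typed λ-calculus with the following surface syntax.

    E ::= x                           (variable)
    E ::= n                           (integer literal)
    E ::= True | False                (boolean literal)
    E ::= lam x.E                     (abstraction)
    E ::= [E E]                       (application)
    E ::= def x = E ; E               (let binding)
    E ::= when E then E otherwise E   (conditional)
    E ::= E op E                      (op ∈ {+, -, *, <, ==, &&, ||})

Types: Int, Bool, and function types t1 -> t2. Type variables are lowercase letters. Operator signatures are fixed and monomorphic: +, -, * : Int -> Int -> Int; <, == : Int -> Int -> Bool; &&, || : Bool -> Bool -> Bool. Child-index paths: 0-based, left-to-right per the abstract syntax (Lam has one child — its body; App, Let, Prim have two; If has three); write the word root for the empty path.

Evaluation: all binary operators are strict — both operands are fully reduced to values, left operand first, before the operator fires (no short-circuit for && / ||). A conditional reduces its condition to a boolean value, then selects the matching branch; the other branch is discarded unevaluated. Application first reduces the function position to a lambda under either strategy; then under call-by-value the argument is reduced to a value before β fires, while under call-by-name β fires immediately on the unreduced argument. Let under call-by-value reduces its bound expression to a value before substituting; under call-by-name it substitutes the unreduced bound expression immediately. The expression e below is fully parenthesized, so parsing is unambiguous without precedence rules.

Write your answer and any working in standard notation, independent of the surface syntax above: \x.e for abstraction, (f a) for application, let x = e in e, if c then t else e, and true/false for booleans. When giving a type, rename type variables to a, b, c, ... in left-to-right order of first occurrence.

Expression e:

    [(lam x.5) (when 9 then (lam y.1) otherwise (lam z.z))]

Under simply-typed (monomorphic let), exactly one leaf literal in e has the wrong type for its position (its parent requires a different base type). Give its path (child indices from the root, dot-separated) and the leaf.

Answer: 1.0 : 9

Working:
\x._ : a -> Int
  unify Int ~ Bool
  FAIL: mismatch Int ~ Bool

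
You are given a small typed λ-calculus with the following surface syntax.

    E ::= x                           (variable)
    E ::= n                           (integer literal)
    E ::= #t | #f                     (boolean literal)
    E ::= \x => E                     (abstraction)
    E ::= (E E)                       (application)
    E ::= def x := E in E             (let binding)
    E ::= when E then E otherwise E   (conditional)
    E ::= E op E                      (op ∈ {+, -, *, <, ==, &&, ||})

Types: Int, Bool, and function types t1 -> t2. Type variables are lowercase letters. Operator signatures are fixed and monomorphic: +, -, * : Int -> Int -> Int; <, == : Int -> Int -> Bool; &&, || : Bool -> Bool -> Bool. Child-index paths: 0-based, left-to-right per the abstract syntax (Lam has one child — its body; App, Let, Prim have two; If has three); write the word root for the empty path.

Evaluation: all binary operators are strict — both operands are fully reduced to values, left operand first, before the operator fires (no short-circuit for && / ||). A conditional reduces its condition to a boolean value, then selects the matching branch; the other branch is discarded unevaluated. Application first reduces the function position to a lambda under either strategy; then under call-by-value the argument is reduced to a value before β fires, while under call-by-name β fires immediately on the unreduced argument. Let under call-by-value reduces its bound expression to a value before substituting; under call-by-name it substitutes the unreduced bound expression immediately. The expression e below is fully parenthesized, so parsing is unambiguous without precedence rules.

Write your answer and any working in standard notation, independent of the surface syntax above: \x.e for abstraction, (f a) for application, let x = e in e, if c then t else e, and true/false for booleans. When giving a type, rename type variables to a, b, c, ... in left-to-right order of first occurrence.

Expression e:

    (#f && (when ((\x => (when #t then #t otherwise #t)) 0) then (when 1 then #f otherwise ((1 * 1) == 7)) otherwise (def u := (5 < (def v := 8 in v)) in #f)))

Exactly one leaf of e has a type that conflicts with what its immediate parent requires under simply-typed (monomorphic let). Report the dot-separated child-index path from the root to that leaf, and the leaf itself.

Answer: 1.1.0 : 1

Derivation:
  unify Bool ~ Bool
  unify Bool ~ Bool
  unify Bool ~ Bool
\x._ : a -> Bool
  unify a -> Bool ~ Int -> b
  unify a ~ Int
  unify Bool ~ b
_ _ : Bool
  unify Bool ~ Bool
  unify Int ~ Bool
  FAIL: mismatch Int ~ Bool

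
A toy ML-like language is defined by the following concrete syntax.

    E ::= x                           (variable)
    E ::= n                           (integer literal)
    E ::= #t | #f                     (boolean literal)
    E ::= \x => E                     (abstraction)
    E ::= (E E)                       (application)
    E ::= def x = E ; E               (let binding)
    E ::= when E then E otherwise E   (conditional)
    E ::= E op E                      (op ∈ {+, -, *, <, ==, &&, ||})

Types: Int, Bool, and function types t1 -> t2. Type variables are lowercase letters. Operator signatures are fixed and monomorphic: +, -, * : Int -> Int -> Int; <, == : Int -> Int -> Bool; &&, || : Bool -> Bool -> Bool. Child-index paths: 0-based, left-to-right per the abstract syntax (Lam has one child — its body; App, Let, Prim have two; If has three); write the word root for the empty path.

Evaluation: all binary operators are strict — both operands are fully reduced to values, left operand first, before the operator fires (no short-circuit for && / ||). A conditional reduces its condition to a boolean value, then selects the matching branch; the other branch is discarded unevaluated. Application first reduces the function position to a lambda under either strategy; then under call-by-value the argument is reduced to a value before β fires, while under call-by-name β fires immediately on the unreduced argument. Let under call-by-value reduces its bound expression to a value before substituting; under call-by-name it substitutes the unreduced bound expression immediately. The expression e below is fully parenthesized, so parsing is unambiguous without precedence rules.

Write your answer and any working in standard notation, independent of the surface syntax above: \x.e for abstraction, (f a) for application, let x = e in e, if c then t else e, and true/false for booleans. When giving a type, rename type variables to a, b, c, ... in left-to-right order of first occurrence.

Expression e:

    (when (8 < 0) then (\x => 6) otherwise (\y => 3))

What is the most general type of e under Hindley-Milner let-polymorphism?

Answer: a -> Int

Derivation:
  unify Int ~ Int
  unify Int ~ Int
  unify Bool ~ Bool
\x._ : a -> Int
\y._ : b -> Int
  unify a -> Int ~ b -> Int
  unify a ~ b
  unify Int ~ Int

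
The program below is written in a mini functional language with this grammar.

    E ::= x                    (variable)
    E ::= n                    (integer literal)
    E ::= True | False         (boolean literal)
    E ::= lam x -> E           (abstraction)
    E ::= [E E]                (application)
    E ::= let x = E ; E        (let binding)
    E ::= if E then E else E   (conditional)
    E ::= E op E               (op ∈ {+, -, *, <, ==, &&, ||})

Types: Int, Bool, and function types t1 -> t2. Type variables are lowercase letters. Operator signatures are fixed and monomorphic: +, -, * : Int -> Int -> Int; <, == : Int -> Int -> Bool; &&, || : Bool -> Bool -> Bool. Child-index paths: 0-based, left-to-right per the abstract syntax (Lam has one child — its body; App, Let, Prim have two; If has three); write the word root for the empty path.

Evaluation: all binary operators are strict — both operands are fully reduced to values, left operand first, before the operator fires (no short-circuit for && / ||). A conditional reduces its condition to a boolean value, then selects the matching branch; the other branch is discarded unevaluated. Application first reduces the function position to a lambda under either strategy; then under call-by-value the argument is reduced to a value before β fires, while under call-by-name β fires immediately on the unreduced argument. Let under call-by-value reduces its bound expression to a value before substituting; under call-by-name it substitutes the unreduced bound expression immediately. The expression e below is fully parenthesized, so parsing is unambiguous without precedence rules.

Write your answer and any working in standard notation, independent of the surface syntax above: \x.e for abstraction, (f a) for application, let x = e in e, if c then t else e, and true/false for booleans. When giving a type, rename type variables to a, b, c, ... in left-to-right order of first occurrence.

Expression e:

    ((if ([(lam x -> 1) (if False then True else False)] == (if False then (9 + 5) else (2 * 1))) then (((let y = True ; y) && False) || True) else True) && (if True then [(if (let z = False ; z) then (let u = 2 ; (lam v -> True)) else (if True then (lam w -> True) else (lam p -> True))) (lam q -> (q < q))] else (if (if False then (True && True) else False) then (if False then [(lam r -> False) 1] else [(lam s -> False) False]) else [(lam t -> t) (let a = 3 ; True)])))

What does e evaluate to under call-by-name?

Answer: true

Working:
step 0: ((if (((\x.1) (if false then true else false)) == (if false then (9 + 5) else (2 * 1))) then (((let y = true in y) && false) || true) else true) && (if true then ((if (let z = false in z) then (let u = 2 in (\v.true)) else (if true then (\w.true) else (\p.true))) (\q.(q < q))) else (if (if false then (true && true) else false) then (if false then ((\r.false) 1) else ((\s.false) false)) else ((\t.t) (let a = 3 in true)))))
step 1: [beta@0.0.0] ((if (1 == (if false then (9 + 5) else (2 * 1))) then (((let y = true in y) && false) || true) else true) && (if true then ((if (let z = false in z) then (let u = 2 in (\v.true)) else (if true then (\w.true) else (\p.true))) (\q.(q < q))) else (if (if false then (true && true) else false) then (if false then ((\r.false) 1) else ((\s.false) false)) else ((\t.t) (let a = 3 in true)))))
step 2: [if@0.0.1] ((if (1 == (2 * 1)) then (((let y = true in y) && false) || true) else true) && (if true then ((if (let z = false in z) then (let u = 2 in (\v.true)) else (if true then (\w.true) else (\p.true))) (\q.(q < q))) else (if (if false then (true && true) else false) then (if false then ((\r.false) 1) else ((\s.false) false)) else ((\t.t) (let a = 3 in true)))))
step 3: [delta@0.0.1] ((if (1 == 2) then (((let y = true in y) && false) || true) else true) && (if true then ((if (let z = false in z) then (let u = 2 in (\v.true)) else (if true then (\w.true) else (\p.true))) (\q.(q < q))) else (if (if false then (true && true) else false) then (if false then ((\r.false) 1) else ((\s.false) false)) else ((\t.t) (let a = 3 in true)))))
step 4: [delta@0.0] ((if false then (((let y = true in y) && false) || true) else true) && (if true then ((if (let z = false in z) then (let u = 2 in (\v.true)) else (if true then (\w.true) else (\p.true))) (\q.(q < q))) else (if (if false then (true && true) else false) then (if false then ((\r.false) 1) else ((\s.false) false)) else ((\t.t) (let a = 3 in true)))))
step 5: [if@0] (true && (if true then ((if (let z = false in z) then (let u = 2 in (\v.true)) else (if true then (\w.true) else (\p.true))) (\q.(q < q))) else (if (if false then (true && true) else false) then (if false then ((\r.false) 1) else ((\s.false) false)) else ((\t.t) (let a = 3 in true)))))
step 6: [if@1] (true && ((if (let z = false in z) then (let u = 2 in (\v.true)) else (if true then (\w.true) else (\p.true))) (\q.(q < q))))
step 7: [let@1.0.0] (true && ((if false then (let u = 2 in (\v.true)) else (if true then (\w.true) else (\p.true))) (\q.(q < q))))
step 8: [if@1.0] (true && ((if true then (\w.true) else (\p.true)) (\q.(q < q))))
step 9: [if@1.0] (true && ((\w.true) (\q.(q < q))))
step 10: [beta@1] (true && true)
step 11: [delta@root] true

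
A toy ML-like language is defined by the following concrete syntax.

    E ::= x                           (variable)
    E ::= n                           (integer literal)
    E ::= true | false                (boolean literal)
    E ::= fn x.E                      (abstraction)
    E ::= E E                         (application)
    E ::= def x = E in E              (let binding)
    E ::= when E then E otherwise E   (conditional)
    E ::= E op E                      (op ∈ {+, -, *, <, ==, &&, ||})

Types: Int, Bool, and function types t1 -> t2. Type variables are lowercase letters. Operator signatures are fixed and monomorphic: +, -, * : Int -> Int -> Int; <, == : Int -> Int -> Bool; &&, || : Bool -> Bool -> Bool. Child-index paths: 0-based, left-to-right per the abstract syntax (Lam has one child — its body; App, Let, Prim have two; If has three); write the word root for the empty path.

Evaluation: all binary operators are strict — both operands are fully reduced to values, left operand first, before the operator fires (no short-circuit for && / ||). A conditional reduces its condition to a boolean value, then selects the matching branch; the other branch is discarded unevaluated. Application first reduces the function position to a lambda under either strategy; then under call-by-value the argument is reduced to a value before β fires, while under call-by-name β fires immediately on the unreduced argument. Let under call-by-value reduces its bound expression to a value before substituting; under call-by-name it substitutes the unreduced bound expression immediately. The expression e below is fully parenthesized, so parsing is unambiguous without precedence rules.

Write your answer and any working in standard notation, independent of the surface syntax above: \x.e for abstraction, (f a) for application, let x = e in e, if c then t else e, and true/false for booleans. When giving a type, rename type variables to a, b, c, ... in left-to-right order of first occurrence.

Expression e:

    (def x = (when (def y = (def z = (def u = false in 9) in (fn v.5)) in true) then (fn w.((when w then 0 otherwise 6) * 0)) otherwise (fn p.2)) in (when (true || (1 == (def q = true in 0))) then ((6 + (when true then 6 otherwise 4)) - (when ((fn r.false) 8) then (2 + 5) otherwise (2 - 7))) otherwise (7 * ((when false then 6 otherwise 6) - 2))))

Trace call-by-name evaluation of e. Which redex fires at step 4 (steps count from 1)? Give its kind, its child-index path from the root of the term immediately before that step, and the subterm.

Working:
step 0: (let x = (if (let y = (let z = (let u = false in 9) in (\v.5)) in true) then (\w.((if w then 0 else 6) * 0)) else (\p.2)) in (if (true || (1 == (let q = true in 0))) then ((6 + (if true then 6 else 4)) - (if ((\r.false) 8) then (2 + 5) else (2 - 7))) else (7 * ((if false then 6 else 6) - 2))))
step 1: [let@root] (if (true || (1 == (let q = true in 0))) then ((6 + (if true then 6 else 4)) - (if ((\r.false) 8) then (2 + 5) else (2 - 7))) else (7 * ((if false then 6 else 6) - 2)))
step 2: [let@0.1.1] (if (true || (1 == 0)) then ((6 + (if true then 6 else 4)) - (if ((\r.false) 8) then (2 + 5) else (2 - 7))) else (7 * ((if false then 6 else 6) - 2)))
step 3: [delta@0.1] (if (true || false) then ((6 + (if true then 6 else 4)) - (if ((\r.false) 8) then (2 + 5) else (2 - 7))) else (7 * ((if false then 6 else 6) - 2)))
step 4: [delta@0] (if true then ((6 + (if true then 6 else 4)) - (if ((\r.false) 8) then (2 + 5) else (2 - 7))) else (7 * ((if false then 6 else 6) - 2)))

Answer: delta at 0 : (true || false)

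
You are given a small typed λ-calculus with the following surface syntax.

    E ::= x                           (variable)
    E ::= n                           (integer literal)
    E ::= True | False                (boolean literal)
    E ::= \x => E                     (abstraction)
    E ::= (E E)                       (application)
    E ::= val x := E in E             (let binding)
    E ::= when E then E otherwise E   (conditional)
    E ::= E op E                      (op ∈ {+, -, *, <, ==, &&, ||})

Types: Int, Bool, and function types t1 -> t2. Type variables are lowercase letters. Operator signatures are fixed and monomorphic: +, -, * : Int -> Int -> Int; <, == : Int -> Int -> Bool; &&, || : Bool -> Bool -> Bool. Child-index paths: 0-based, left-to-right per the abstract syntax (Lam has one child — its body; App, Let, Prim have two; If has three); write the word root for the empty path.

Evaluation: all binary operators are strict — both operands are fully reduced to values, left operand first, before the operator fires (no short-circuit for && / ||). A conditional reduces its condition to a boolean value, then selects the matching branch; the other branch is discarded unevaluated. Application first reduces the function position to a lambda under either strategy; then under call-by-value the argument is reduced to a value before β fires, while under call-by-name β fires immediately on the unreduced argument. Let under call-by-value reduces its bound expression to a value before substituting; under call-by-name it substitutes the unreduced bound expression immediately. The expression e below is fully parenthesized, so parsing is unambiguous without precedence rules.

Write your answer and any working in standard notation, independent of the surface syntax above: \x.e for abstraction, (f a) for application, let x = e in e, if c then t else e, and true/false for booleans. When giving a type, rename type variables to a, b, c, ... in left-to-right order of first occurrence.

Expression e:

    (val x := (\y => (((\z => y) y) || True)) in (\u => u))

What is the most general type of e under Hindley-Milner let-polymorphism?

Answer: a -> a

Derivation:
y : a
\z._ : b -> a
y : a
  unify b -> a ~ a -> c
  unify b ~ a
  unify a ~ c
_ _ : c
  unify c ~ Bool
  unify Bool ~ Bool
\y._ : Bool -> Bool
let x : Bool -> Bool
u : d
\u._ : d -> d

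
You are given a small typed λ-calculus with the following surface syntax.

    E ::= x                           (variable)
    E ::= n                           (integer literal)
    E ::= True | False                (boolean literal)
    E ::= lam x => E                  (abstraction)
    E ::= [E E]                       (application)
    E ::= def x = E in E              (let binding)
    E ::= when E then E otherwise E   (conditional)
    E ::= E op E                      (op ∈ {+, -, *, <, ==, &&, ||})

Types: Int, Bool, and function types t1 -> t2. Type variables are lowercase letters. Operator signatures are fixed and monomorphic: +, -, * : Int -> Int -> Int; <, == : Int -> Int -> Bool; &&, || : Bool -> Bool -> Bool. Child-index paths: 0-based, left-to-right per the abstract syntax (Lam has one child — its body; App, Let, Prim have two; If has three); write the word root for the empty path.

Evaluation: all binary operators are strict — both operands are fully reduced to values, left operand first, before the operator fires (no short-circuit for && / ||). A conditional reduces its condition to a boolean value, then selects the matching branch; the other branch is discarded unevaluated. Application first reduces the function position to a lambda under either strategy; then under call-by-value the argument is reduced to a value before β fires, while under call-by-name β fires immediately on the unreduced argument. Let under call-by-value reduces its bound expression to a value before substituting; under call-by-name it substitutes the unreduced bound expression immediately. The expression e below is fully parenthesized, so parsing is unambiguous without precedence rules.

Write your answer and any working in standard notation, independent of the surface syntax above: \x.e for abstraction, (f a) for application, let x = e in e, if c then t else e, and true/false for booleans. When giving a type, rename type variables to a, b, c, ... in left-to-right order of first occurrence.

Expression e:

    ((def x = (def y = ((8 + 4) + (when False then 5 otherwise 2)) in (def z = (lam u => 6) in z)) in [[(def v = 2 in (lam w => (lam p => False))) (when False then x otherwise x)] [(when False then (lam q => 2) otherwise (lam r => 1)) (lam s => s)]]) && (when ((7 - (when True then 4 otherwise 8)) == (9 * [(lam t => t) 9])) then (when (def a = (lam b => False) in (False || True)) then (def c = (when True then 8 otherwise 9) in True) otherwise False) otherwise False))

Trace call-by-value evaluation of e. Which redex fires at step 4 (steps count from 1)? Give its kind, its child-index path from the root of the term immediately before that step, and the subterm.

Working:
step 0: ((let x = (let y = ((8 + 4) + (if false then 5 else 2)) in (let z = (\u.6) in z)) in (((let v = 2 in (\w.(\p.false))) (if false then x else x)) ((if false then (\q.2) else (\r.1)) (\s.s)))) && (if ((7 - (if true then 4 else 8)) == (9 * ((\t.t) 9))) then (if (let a = (\b.false) in (false || true)) then (let c = (if true then 8 else 9) in true) else false) else false))
step 1: [delta@0.0.0.0] ((let x = (let y = (12 + (if false then 5 else 2)) in (let z = (\u.6) in z)) in (((let v = 2 in (\w.(\p.false))) (if false then x else x)) ((if false then (\q.2) else (\r.1)) (\s.s)))) && (if ((7 - (if true then 4 else 8)) == (9 * ((\t.t) 9))) then (if (let a = (\b.false) in (false || true)) then (let c = (if true then 8 else 9) in true) else false) else false))
step 2: [if@0.0.0.1] ((let x = (let y = (12 + 2) in (let z = (\u.6) in z)) in (((let v = 2 in (\w.(\p.false))) (if false then x else x)) ((if false then (\q.2) else (\r.1)) (\s.s)))) && (if ((7 - (if true then 4 else 8)) == (9 * ((\t.t) 9))) then (if (let a = (\b.false) in (false || true)) then (let c = (if true then 8 else 9) in true) else false) else false))
step 3: [delta@0.0.0] ((let x = (let y = 14 in (let z = (\u.6) in z)) in (((let v = 2 in (\w.(\p.false))) (if false then x else x)) ((if false then (\q.2) else (\r.1)) (\s.s)))) && (if ((7 - (if true then 4 else 8)) == (9 * ((\t.t) 9))) then (if (let a = (\b.false) in (false || true)) then (let c = (if true then 8 else 9) in true) else false) else false))
step 4: [let@0.0] ((let x = (let z = (\u.6) in z) in (((let v = 2 in (\w.(\p.false))) (if false then x else x)) ((if false then (\q.2) else (\r.1)) (\s.s)))) && (if ((7 - (if true then 4 else 8)) == (9 * ((\t.t) 9))) then (if (let a = (\b.false) in (false || true)) then (let c = (if true then 8 else 9) in true) else false) else false))

Answer: let at 0.0 : (let y = 14 in (let z = (\u.6) in z))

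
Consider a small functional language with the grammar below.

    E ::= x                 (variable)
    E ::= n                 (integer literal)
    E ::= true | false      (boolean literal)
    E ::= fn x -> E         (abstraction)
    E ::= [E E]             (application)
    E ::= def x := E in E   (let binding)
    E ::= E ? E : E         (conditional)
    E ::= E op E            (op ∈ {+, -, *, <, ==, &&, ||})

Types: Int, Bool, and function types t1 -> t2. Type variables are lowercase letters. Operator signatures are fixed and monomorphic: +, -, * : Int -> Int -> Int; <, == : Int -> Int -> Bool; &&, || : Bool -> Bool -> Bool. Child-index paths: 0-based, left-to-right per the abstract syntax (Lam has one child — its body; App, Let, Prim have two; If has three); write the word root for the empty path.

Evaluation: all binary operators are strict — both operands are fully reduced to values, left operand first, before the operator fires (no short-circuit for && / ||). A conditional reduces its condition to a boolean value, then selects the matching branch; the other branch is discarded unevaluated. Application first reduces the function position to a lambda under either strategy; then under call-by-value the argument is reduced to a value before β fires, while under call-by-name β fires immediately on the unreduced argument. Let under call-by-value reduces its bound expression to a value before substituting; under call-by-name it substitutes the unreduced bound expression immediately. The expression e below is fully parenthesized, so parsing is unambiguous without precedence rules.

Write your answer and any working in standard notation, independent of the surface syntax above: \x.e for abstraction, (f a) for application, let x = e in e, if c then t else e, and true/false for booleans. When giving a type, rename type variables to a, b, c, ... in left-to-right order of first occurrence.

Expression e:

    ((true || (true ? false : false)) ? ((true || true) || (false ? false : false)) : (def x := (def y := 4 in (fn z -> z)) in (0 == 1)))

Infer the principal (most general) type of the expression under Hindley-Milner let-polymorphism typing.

Answer: Bool

Working:
  unify Bool ~ Bool
  unify Bool ~ Bool
  unify Bool ~ Bool
  unify Bool ~ Bool
  unify Bool ~ Bool
  unify Bool ~ Bool
  unify Bool ~ Bool
  unify Bool ~ Bool
  unify Bool ~ Bool
  unify Bool ~ Bool
  unify Bool ~ Bool
let y : Int
z : a
\z._ : a -> a
let x : forall. a -> a
  unify Int ~ Int
  unify Int ~ Int
  unify Bool ~ Bool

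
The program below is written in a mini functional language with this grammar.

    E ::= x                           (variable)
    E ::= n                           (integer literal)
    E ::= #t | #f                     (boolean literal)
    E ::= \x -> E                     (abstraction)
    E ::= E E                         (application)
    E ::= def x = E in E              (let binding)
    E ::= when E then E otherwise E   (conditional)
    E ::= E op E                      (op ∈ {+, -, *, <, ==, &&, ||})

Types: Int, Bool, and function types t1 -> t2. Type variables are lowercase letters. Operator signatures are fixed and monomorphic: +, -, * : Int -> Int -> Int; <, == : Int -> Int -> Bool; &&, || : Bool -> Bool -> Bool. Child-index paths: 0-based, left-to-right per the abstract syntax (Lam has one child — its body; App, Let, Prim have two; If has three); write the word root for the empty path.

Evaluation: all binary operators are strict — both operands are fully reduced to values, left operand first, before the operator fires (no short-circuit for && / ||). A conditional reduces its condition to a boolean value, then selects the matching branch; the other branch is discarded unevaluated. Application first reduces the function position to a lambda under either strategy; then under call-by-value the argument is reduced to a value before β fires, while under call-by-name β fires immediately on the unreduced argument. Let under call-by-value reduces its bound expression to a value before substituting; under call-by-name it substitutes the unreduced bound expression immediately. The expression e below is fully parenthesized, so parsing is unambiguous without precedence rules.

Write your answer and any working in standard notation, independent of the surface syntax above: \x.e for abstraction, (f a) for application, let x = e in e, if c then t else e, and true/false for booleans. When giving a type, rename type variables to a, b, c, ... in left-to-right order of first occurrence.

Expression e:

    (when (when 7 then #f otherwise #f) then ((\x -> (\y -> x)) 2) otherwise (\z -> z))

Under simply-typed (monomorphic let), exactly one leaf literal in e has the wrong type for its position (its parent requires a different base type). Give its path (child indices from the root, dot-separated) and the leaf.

Answer: 0.0 : 7

Trace:
  unify Int ~ Bool
  FAIL: mismatch Int ~ Bool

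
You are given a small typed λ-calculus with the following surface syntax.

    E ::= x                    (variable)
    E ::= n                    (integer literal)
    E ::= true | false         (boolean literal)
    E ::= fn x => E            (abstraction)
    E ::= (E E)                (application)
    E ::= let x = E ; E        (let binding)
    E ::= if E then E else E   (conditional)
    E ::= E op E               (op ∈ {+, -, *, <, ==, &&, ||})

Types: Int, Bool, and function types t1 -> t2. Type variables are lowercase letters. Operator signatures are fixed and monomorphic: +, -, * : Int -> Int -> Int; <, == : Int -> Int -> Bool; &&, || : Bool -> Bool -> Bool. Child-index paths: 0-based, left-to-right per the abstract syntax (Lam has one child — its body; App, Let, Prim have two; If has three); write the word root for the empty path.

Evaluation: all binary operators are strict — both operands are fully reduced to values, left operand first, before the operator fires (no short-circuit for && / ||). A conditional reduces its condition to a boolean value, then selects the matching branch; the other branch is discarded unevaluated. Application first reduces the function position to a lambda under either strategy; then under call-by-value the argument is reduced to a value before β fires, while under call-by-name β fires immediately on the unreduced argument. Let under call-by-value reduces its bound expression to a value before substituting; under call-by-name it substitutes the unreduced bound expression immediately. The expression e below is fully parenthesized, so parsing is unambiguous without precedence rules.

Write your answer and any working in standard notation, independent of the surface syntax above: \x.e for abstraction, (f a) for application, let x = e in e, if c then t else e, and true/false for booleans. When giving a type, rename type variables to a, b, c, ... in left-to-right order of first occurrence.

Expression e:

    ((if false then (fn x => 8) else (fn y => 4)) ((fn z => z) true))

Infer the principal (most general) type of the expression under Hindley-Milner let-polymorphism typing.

Derivation:
  unify Bool ~ Bool
\x._ : a -> Int
\y._ : b -> Int
  unify a -> Int ~ b -> Int
  unify a ~ b
  unify Int ~ Int
z : c
\z._ : c -> c
  unify c -> c ~ Bool -> d
  unify c ~ Bool
  unify Bool ~ d
_ _ : Bool
  unify b -> Int ~ Bool -> e
  unify b ~ Bool
  unify Int ~ e
_ _ : Int

Answer: Int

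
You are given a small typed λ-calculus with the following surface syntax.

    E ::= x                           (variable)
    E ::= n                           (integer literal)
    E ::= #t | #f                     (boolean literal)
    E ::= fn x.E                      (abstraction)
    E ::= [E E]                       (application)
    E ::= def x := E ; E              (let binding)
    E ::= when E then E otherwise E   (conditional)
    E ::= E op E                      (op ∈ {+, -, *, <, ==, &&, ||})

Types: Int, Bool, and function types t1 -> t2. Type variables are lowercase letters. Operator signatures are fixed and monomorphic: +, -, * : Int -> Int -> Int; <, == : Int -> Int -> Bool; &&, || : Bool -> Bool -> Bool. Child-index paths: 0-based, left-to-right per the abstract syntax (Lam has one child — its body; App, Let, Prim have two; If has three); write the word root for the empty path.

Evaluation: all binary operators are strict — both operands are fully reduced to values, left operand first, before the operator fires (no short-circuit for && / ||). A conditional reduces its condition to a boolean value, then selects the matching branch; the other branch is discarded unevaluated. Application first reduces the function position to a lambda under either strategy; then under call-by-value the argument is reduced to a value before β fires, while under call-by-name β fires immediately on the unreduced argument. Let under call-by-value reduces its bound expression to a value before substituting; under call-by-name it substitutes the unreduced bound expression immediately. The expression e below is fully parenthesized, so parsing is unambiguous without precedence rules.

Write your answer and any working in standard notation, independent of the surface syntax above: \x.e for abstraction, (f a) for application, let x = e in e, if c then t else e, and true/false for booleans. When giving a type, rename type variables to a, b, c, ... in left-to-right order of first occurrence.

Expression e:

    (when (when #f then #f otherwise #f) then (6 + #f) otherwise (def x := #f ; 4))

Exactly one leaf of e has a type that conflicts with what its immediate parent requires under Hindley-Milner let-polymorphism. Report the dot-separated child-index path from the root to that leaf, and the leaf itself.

Answer: 1.1 : false

Derivation:
  unify Bool ~ Bool
  unify Bool ~ Bool
  unify Bool ~ Bool
  unify Int ~ Int
  unify Bool ~ Int
  FAIL: mismatch Bool ~ Int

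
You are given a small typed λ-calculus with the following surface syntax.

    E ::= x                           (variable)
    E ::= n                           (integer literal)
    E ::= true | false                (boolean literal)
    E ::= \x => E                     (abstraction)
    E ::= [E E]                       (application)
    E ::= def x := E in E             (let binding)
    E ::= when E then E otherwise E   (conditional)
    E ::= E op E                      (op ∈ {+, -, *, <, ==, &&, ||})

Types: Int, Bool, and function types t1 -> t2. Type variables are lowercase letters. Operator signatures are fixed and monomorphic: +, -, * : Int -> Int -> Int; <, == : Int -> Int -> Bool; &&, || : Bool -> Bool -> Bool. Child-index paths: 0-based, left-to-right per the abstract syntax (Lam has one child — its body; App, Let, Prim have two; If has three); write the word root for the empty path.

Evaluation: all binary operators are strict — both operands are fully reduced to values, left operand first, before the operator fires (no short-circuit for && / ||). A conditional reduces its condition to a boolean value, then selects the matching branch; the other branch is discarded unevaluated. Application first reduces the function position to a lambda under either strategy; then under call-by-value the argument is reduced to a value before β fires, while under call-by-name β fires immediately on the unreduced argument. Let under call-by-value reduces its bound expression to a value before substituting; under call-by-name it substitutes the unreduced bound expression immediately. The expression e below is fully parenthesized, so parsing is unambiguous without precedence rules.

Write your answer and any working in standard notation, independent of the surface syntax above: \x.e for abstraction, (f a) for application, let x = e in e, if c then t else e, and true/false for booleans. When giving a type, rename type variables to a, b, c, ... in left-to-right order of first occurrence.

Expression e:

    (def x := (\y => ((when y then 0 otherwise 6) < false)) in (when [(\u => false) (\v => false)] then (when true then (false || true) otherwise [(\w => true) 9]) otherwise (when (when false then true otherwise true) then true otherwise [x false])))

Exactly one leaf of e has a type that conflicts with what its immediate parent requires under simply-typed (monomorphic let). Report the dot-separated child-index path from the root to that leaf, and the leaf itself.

Answer: 0.0.1 : false

Trace:
y : a
  unify a ~ Bool
  unify Int ~ Int
  unify Int ~ Int
  unify Bool ~ Int
  FAIL: mismatch Bool ~ Int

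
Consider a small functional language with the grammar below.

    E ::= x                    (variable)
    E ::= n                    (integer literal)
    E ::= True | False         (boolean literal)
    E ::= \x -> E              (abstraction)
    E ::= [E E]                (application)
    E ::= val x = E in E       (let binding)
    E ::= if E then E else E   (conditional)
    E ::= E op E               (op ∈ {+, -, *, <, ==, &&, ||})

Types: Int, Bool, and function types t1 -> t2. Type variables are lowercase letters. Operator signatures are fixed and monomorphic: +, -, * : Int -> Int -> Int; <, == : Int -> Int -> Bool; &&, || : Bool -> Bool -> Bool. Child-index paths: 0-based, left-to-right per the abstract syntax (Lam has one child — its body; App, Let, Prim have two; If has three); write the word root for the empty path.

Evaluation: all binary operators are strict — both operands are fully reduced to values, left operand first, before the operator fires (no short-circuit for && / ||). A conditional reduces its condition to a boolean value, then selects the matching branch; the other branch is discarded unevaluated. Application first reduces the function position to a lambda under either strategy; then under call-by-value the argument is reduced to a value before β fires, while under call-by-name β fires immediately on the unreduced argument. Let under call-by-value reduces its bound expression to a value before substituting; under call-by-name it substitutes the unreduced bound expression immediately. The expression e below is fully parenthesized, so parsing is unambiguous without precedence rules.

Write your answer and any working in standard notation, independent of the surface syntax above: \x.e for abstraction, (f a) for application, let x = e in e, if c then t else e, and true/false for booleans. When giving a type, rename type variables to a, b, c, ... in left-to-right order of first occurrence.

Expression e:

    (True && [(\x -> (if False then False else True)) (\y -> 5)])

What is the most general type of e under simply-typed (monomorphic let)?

Working:
  unify Bool ~ Bool
  unify Bool ~ Bool
  unify Bool ~ Bool
\x._ : a -> Bool
\y._ : b -> Int
  unify a -> Bool ~ (b -> Int) -> c
  unify a ~ b -> Int
  unify Bool ~ c
_ _ : Bool
  unify Bool ~ Bool

Answer: Bool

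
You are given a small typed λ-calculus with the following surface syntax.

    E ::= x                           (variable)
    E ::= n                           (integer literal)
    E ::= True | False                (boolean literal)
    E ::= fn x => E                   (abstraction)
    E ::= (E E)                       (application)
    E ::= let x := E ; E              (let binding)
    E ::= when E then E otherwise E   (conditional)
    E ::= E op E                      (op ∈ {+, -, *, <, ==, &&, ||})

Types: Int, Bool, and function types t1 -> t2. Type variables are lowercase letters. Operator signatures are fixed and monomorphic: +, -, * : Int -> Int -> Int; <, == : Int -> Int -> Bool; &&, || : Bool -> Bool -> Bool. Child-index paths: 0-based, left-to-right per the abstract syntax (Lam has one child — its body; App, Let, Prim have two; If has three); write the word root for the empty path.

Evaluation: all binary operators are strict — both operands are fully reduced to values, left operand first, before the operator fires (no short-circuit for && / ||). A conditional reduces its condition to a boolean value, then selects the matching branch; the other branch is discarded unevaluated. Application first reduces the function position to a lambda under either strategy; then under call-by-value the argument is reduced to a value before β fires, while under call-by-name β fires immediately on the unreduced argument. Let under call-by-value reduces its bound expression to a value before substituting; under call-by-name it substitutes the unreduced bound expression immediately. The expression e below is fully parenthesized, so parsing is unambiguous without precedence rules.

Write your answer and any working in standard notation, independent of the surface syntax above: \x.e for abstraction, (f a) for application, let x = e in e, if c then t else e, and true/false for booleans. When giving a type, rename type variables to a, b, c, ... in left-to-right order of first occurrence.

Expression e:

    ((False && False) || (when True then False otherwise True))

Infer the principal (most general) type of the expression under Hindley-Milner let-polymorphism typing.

Answer: Bool

Working:
  unify Bool ~ Bool
  unify Bool ~ Bool
  unify Bool ~ Bool
  unify Bool ~ Bool
  unify Bool ~ Bool
  unify Bool ~ Bool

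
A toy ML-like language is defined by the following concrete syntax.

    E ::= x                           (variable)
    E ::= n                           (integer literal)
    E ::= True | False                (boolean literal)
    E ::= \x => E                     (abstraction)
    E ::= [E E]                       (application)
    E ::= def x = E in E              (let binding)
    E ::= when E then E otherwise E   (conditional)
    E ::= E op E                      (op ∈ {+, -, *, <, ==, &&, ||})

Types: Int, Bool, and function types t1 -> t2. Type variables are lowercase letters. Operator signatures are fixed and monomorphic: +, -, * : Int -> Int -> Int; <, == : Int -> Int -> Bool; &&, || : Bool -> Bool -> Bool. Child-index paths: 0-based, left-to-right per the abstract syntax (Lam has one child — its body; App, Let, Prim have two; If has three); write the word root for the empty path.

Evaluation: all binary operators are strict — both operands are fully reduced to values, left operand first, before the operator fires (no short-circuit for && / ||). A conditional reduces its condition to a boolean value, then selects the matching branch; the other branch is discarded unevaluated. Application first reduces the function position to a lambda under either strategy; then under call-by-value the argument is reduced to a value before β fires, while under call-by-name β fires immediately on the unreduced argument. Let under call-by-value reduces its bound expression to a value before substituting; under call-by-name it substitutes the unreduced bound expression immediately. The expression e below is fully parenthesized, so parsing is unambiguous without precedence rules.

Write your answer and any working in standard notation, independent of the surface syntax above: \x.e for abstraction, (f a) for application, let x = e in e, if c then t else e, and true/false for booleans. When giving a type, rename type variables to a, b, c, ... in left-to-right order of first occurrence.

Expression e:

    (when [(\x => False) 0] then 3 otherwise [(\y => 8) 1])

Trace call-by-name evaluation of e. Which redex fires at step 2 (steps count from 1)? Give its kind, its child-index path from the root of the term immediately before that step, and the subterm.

Answer: if at root : (if false then 3 else ((\y.8) 1))

Working:
step 0: (if ((\x.false) 0) then 3 else ((\y.8) 1))
step 1: [beta@0] (if false then 3 else ((\y.8) 1))
step 2: [if@root] ((\y.8) 1)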